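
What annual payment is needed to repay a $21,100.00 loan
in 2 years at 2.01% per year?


Formula: PMT = PV * r / (1 - (1+r)^(-n))
Denominator: 1 - (1 + 0.0201)^(-2) = 0.03902
Numerator: $21,100.00 * 0.0201 = 424.11
PMT = 424.11 / 0.03902 = $10,869.14

$10,869.14


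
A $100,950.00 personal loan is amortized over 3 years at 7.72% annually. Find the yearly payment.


Formula: PMT = PV * r / (1 - (1+r)^(-n))
Denominator: 1 - (1 + 0.0772)^(-3) = 0.199961
Numerator: $100,950.00 * 0.0772 = 7793.34
PMT = 7793.34 / 0.199961 = $38,974.23

$38,974.23


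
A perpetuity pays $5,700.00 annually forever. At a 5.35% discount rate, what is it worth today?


Formula: PV = C / r
Substituting: PV = $5,700.00 / 0.0535
PV = $106,542.06

$106,542.06


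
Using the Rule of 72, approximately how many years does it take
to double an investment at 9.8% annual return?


Formula: Years ≈ 72 / r
Substituting: Years ≈ 72 / 9.8
Years ≈ 7.3

7.3 years


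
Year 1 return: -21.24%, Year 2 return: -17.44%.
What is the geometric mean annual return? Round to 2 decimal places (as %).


Formula: Geometric mean = ((1+r1)*(1+r2))^(1/2) - 1
Product: (1 + -0.2124) * (1 + -0.1744) = 0.7876 * 0.8256 = 0.650243
Square root: 0.650243^0.5 = 0.806376
Geometric mean = 0.806376 - 1 = -0.193624
As percentage: -19.36%

-19.36%


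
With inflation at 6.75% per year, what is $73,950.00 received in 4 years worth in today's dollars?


Formula: Real value = nominal / (1 + inflation)^years
Price level: (1 + 0.0675)^4 = 1.298588
Real value = $73,950.00 / 1.298588 = $56,946.45

$56,946.45


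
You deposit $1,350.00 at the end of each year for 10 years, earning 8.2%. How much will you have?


Formula: FV = PMT * ((1+r)^n - 1) / r
Growth factor: (1 + 0.082)^10 = 2.19924
Numerator: 2.19924 - 1 = 1.19924
FV = $1,350.00 * 1.19924 / 0.082 = $19,743.58

$19,743.58


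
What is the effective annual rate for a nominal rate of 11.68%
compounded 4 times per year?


Formula: EAR = (1 + r/m)^m - 1
Period rate: r/m = 0.1168 / 4 = 0.0292
Compounding: (1 + 0.0292)^4 = 1.122016
EAR = 1.122016 - 1 = 0.122016

0.122016


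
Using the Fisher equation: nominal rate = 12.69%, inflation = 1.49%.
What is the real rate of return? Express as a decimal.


Formula: (1 + r_real) = (1 + r_nom) / (1 + inflation)
Substituting: (1 + r_real) = 1.1269 / 1.0149
(1 + r_real) = 1.110356
r_real = 1.110356 - 1 = 0.110356

0.110356


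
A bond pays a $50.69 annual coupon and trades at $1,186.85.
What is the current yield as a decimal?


Formula: Current yield = annual coupon / price
Substituting: CY = $50.69 / $1,186.85
CY = 0.04271

0.04271


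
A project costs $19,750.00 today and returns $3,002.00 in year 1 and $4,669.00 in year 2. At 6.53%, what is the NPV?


Formula: NPV = C0 + C1/(1+r) + C2/(1+r)^2
Discount C1: $3,002.00 / (1 + 0.0653) = $2,817.99
Discount C2: $4,669.00 / (1 + 0.0653)^2 = $4,114.15
NPV = -$19,750.00 + $2,817.99 + $4,114.15 = -$12,817.87

-$12,817.87


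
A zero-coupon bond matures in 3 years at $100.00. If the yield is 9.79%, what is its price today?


Formula: Price = FV / (1 + r)^n
Substituting: Price = $100.00 / (1 + 0.0979)^3
Discount factor: (1.0979)^3 = 1.323392
Price = $100.00 / 1.323392 = $75.56

$75.56


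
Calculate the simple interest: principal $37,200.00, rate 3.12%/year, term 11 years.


Formula: I = P * r * t
Substituting: I = $37,200.00 * 0.0312 * 11
Step: I = $37,200.00 * 0.3432
I = $12,767.04

$12,767.04


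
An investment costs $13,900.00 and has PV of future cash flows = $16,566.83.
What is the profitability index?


Formula: PI = PV(cash flows) / initial investment
Substituting: PI = $16,566.83 / $13,900.00
PI = 1.1919

1.1919


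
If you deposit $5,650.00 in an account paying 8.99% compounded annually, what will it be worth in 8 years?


Formula: FV = P * (1 + r)^n
Substituting: FV = $5,650.00 * (1 + 0.0899)^8
Growth factor: (1.0899)^8 = 1.991101
FV = $5,650.00 * 1.991101 = $11,249.72

$11,249.72


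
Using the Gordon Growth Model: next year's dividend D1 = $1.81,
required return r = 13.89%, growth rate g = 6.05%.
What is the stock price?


Formula: P = D1 / (r - g)
Spread: r - g = 0.1389 - 0.0605 = 0.0784
Substituting: P = $1.81 / 0.0784
P = $23.09

$23.09


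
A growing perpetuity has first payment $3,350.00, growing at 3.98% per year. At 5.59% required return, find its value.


Formula: PV = C / (r - g)
Spread: r - g = 0.0559 - 0.0398 = 0.0161
Substituting: PV = $3,350.00 / 0.0161
PV = $208,074.53

$208,074.53


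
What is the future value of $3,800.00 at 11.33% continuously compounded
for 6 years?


Formula: FV = P * e^(r*t)
Exponent: r*t = 0.1133 * 6 = 0.6798
e^(0.6798) = 1.973483
FV = $3,800.00 * 1.973483 = $7,499.24

$7,499.24


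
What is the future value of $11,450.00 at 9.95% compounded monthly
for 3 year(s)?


Formula: FV = P * (1 + r/m)^(m*t)
Period rate: r/m = 0.0995 / 12 = 0.008292
Total periods: m*t = 12 * 3 = 36
Growth factor: (1 + 0.008292)^36 = 1.346178
FV = $11,450.00 * 1.346178 = $15,413.74

$15,413.74


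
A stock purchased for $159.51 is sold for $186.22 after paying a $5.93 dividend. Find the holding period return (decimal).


Formula: HPR = (P1 - P0 + D) / P0
Gain: $186.22 - $159.51 + $5.93 = $32.64
HPR = $32.64 / $159.51 = 0.2046

0.2046


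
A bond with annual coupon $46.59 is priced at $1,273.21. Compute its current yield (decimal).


Formula: Current yield = annual coupon / price
Substituting: CY = $46.59 / $1,273.21
CY = 0.036593

0.036593


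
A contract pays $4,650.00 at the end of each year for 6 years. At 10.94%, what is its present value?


Formula: PV = PMT * (1 - (1+r)^(-n)) / r
Discount factor: (1 + 0.1094)^(-6) = 0.536378
Bracket: 1 - 0.536378 = 0.463622
PV = $4,650.00 * 0.463622 / 0.1094 = $19,706.05

$19,706.05


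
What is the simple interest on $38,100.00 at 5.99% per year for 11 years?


Formula: I = P * r * t
Substituting: I = $38,100.00 * 0.0599 * 11
Step: I = $38,100.00 * 0.6589
I = $25,104.09

$25,104.09


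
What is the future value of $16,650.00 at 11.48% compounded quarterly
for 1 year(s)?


Formula: FV = P * (1 + r/m)^(m*t)
Period rate: r/m = 0.1148 / 4 = 0.0287
Total periods: m*t = 4 * 1 = 4
Growth factor: (1 + 0.0287)^4 = 1.119837
FV = $16,650.00 * 1.119837 = $18,645.29

$18,645.29


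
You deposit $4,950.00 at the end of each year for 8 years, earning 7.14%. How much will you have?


Formula: FV = PMT * ((1+r)^n - 1) / r
Growth factor: (1 + 0.0714)^8 = 1.736254
Numerator: 1.736254 - 1 = 0.736254
FV = $4,950.00 * 0.736254 / 0.0714 = $51,042.79

$51,042.79


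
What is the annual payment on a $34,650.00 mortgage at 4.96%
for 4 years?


Formula: PMT = PV * r / (1 - (1+r)^(-n))
Denominator: 1 - (1 + 0.0496)^(-4) = 0.176043
Numerator: $34,650.00 * 0.0496 = 1718.64
PMT = 1718.64 / 0.176043 = $9,762.63

$9,762.63


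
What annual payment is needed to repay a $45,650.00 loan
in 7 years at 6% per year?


Formula: PMT = PV * r / (1 - (1+r)^(-n))
Denominator: 1 - (1 + 0.06)^(-7) = 0.334943
Numerator: $45,650.00 * 0.06 = 2739.0
PMT = 2739.0 / 0.334943 = $8,177.51

$8,177.51


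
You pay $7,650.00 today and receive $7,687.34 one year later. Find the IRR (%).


Formula: IRR = C1/C0 - 1
Substituting: IRR = $7,687.34 / $7,650.00 - 1
Ratio: 1.004881 - 1 = 0.004881
IRR = 0.4881%

0.4881%


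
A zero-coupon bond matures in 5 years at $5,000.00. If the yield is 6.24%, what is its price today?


Formula: Price = FV / (1 + r)^n
Substituting: Price = $5,000.00 / (1 + 0.0624)^5
Discount factor: (1.0624)^5 = 1.353444
Price = $5,000.00 / 1.353444 = $3,694.28

$3,694.28


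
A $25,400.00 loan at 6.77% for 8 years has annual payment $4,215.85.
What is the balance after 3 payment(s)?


Formula: Balance = PV*(1+r)^k - PMT*((1+r)^k - 1)/r
Growth: (1 + 0.0677)^3 = 1.21716
Accumulated factor: ((1+r)^k - 1)/r = 3.207683
Balance = $25,400.00 * 1.21716 - $4,215.85 * 3.207683
Balance = $17,392.76

$17,392.76


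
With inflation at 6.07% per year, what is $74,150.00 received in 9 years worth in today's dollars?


Formula: Real value = nominal / (1 + inflation)^years
Price level: (1 + 0.0607)^9 = 1.699547
Real value = $74,150.00 / 1.699547 = $43,629.28

$43,629.28


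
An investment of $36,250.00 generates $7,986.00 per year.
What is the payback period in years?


Formula: Payback = investment / annual cash flow
Substituting: Payback = $36,250.00 / $7,986.00
Payback = 4.5392 years

4.5392 years


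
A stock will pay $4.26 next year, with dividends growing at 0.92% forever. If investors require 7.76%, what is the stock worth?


Formula: P = D1 / (r - g)
Spread: r - g = 0.0776 - 0.0092 = 0.0684
Substituting: P = $4.26 / 0.0684
P = $62.28

$62.28


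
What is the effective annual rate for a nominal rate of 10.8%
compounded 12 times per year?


Formula: EAR = (1 + r/m)^m - 1
Period rate: r/m = 0.108 / 12 = 0.009
Compounding: (1 + 0.009)^12 = 1.11351
EAR = 1.11351 - 1 = 0.11351

0.11351


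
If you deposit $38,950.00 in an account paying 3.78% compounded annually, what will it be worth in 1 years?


Formula: FV = P * (1 + r)^n
Substituting: FV = $38,950.00 * (1 + 0.0378)^1
Growth factor: (1.0378)^1 = 1.0378
FV = $38,950.00 * 1.0378 = $40,422.31

$40,422.31


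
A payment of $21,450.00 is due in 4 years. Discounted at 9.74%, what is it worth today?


Formula: PV = FV / (1 + r)^n
Substituting: PV = $21,450.00 / (1 + 0.0974)^4
Discount factor: (1.0974)^4 = 1.450307
PV = $21,450.00 / 1.450307 = $14,789.98

$14,789.98


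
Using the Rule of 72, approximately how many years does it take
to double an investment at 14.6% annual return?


Formula: Years ≈ 72 / r
Substituting: Years ≈ 72 / 14.6
Years ≈ 4.9

4.9 years


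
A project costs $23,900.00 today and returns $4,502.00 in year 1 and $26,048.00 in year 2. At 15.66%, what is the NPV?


Formula: NPV = C0 + C1/(1+r) + C2/(1+r)^2
Discount C1: $4,502.00 / (1 + 0.1566) = $3,892.44
Discount C2: $26,048.00 / (1 + 0.1566)^2 = $19,471.89
NPV = -$23,900.00 + $3,892.44 + $19,471.89 = -$535.67

-$535.67


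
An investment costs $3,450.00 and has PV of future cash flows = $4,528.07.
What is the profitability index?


Formula: PI = PV(cash flows) / initial investment
Substituting: PI = $4,528.07 / $3,450.00
PI = 1.3125

1.3125


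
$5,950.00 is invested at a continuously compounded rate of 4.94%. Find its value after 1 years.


Formula: FV = P * e^(r*t)
Exponent: r*t = 0.0494 * 1 = 0.0494
e^(0.0494) = 1.050641
FV = $5,950.00 * 1.050641 = $6,251.31

$6,251.31


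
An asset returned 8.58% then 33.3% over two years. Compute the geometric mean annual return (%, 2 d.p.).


Formula: Geometric mean = ((1+r1)*(1+r2))^(1/2) - 1
Product: (1 + 0.0858) * (1 + 0.333) = 1.0858 * 1.333 = 1.447371
Square root: 1.447371^0.5 = 1.203067
Geometric mean = 1.203067 - 1 = 0.203067
As percentage: 20.31%

20.31%


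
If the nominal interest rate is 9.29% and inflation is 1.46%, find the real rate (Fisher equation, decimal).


Formula: (1 + r_real) = (1 + r_nom) / (1 + inflation)
Substituting: (1 + r_real) = 1.0929 / 1.0146
(1 + r_real) = 1.077173
r_real = 1.077173 - 1 = 0.077173

0.077173


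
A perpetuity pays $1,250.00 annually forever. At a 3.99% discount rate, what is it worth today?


Formula: PV = C / r
Substituting: PV = $1,250.00 / 0.0399
PV = $31,328.32

$31,328.32


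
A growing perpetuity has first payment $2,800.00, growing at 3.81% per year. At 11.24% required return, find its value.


Formula: PV = C / (r - g)
Spread: r - g = 0.1124 - 0.0381 = 0.0743
Substituting: PV = $2,800.00 / 0.0743
PV = $37,685.06

$37,685.06


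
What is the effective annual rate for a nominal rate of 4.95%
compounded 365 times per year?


Formula: EAR = (1 + r/m)^m - 1
Period rate: r/m = 0.0495 / 365 = 0.000136
Compounding: (1 + 0.000136)^365 = 1.050742
EAR = 1.050742 - 1 = 0.050742

0.050742


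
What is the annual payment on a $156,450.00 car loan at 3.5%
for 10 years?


Formula: PMT = PV * r / (1 - (1+r)^(-n))
Denominator: 1 - (1 + 0.035)^(-10) = 0.291081
Numerator: $156,450.00 * 0.035 = 5475.75
PMT = 5475.75 / 0.291081 = $18,811.76

$18,811.76


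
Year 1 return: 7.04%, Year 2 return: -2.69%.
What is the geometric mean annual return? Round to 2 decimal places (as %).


Formula: Geometric mean = ((1+r1)*(1+r2))^(1/2) - 1
Product: (1 + 0.0704) * (1 + -0.0269) = 1.0704 * 0.9731 = 1.041606
Square root: 1.041606^0.5 = 1.020591
Geometric mean = 1.020591 - 1 = 0.020591
As percentage: 2.06%

2.06%


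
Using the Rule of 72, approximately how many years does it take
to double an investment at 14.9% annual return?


Formula: Years ≈ 72 / r
Substituting: Years ≈ 72 / 14.9
Years ≈ 4.8

4.8 years


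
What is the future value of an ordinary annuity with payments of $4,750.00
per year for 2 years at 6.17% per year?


Formula: FV = PMT * ((1+r)^n - 1) / r
Growth factor: (1 + 0.0617)^2 = 1.127207
Numerator: 1.127207 - 1 = 0.127207
FV = $4,750.00 * 0.127207 / 0.0617 = $9,793.08

$9,793.08


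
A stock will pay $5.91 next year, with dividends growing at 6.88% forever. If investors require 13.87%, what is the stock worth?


Formula: P = D1 / (r - g)
Spread: r - g = 0.1387 - 0.0688 = 0.0699
Substituting: P = $5.91 / 0.0699
P = $84.55

$84.55


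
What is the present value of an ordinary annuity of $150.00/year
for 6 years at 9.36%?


Formula: PV = PMT * (1 - (1+r)^(-n)) / r
Discount factor: (1 + 0.0936)^(-6) = 0.584587
Bracket: 1 - 0.584587 = 0.415413
PV = $150.00 * 0.415413 / 0.0936 = $665.73

$665.73


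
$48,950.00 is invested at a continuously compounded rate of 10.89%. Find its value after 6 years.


Formula: FV = P * e^(r*t)
Exponent: r*t = 0.1089 * 6 = 0.6534
e^(0.6534) = 1.922065
FV = $48,950.00 * 1.922065 = $94,085.07

$94,085.07


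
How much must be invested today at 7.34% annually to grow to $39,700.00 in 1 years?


Formula: PV = FV / (1 + r)^n
Substituting: PV = $39,700.00 / (1 + 0.0734)^1
Discount factor: (1.0734)^1 = 1.0734
PV = $39,700.00 / 1.0734 = $36,985.28

$36,985.28


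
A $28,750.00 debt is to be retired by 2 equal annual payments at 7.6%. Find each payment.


Formula: PMT = PV * r / (1 - (1+r)^(-n))
Denominator: 1 - (1 + 0.076)^(-2) = 0.136275
Numerator: $28,750.00 * 0.076 = 2185.0
PMT = 2185.0 / 0.136275 = $16,033.75

$16,033.75


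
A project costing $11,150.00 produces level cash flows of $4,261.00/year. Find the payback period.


Formula: Payback = investment / annual cash flow
Substituting: Payback = $11,150.00 / $4,261.00
Payback = 2.6168 years

2.6168 years


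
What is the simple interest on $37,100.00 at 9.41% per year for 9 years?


Formula: I = P * r * t
Substituting: I = $37,100.00 * 0.0941 * 9
Step: I = $37,100.00 * 0.8469
I = $31,419.99

$31,419.99


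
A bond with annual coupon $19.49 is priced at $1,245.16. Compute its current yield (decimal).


Formula: Current yield = annual coupon / price
Substituting: CY = $19.49 / $1,245.16
CY = 0.015653

0.015653


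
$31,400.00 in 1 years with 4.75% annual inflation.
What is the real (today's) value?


Formula: Real value = nominal / (1 + inflation)^years
Price level: (1 + 0.0475)^1 = 1.0475
Real value = $31,400.00 / 1.0475 = $29,976.13

$29,976.13


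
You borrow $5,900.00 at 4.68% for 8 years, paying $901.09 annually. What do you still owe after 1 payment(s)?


Formula: Balance = PV*(1+r)^k - PMT*((1+r)^k - 1)/r
Growth: (1 + 0.0468)^1 = 1.0468
Accumulated factor: ((1+r)^k - 1)/r = 1.0
Balance = $5,900.00 * 1.0468 - $901.09 * 1.0
Balance = $5,275.03

$5,275.03


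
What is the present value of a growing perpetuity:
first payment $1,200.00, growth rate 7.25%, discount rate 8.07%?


Formula: PV = C / (r - g)
Spread: r - g = 0.0807 - 0.0725 = 0.0082
Substituting: PV = $1,200.00 / 0.0082
PV = $146,341.46

$146,341.46


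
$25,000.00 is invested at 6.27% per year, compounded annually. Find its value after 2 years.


Formula: FV = P * (1 + r)^n
Substituting: FV = $25,000.00 * (1 + 0.0627)^2
Growth factor: (1.0627)^2 = 1.129331
FV = $25,000.00 * 1.129331 = $28,233.28

$28,233.28


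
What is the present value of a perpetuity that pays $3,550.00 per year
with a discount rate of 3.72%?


Formula: PV = C / r
Substituting: PV = $3,550.00 / 0.0372
PV = $95,430.11

$95,430.11


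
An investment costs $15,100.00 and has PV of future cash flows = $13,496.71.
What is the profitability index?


Formula: PI = PV(cash flows) / initial investment
Substituting: PI = $13,496.71 / $15,100.00
PI = 0.8938

0.8938


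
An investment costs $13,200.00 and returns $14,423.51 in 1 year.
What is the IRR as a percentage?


Formula: IRR = C1/C0 - 1
Substituting: IRR = $14,423.51 / $13,200.00 - 1
Ratio: 1.09269 - 1 = 0.09269
IRR = 9.269%

9.269%


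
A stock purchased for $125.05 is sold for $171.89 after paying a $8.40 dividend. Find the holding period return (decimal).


Formula: HPR = (P1 - P0 + D) / P0
Gain: $171.89 - $125.05 + $8.40 = $55.24
HPR = $55.24 / $125.05 = 0.4417

0.4417


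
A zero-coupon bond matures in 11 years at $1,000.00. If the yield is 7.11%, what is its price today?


Formula: Price = FV / (1 + r)^n
Substituting: Price = $1,000.00 / (1 + 0.0711)^11
Discount factor: (1.0711)^11 = 2.128777
Price = $1,000.00 / 2.128777 = $469.75

$469.75


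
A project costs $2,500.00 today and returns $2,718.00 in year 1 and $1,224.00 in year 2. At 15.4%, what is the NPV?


Formula: NPV = C0 + C1/(1+r) + C2/(1+r)^2
Discount C1: $2,718.00 / (1 + 0.154) = $2,355.29
Discount C2: $1,224.00 / (1 + 0.154)^2 = $919.11
NPV = -$2,500.00 + $2,355.29 + $919.11 = $774.40

$774.40


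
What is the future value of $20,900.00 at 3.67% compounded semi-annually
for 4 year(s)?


Formula: FV = P * (1 + r/m)^(m*t)
Period rate: r/m = 0.0367 / 2 = 0.01835
Total periods: m*t = 2 * 4 = 8
Growth factor: (1 + 0.01835)^8 = 1.156582
FV = $20,900.00 * 1.156582 = $24,172.57

$24,172.57


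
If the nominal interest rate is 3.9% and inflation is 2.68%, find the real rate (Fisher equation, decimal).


Formula: (1 + r_real) = (1 + r_nom) / (1 + inflation)
Substituting: (1 + r_real) = 1.039 / 1.0268
(1 + r_real) = 1.011882
r_real = 1.011882 - 1 = 0.011882

0.011882


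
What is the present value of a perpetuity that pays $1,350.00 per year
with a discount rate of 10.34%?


Formula: PV = C / r
Substituting: PV = $1,350.00 / 0.1034
PV = $13,056.09

$13,056.09


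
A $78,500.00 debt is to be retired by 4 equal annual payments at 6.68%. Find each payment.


Formula: PMT = PV * r / (1 - (1+r)^(-n))
Denominator: 1 - (1 + 0.0668)^(-4) = 0.22791
Numerator: $78,500.00 * 0.0668 = 5243.8
PMT = 5243.8 / 0.22791 = $23,008.21

$23,008.21


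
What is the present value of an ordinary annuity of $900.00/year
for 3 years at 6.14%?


Formula: PV = PMT * (1 - (1+r)^(-n)) / r
Discount factor: (1 + 0.0614)^(-3) = 0.836301
Bracket: 1 - 0.836301 = 0.163699
PV = $900.00 * 0.163699 / 0.0614 = $2,399.49

$2,399.49


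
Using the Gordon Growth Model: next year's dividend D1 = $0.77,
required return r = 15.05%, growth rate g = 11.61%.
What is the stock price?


Formula: P = D1 / (r - g)
Spread: r - g = 0.1505 - 0.1161 = 0.0344
Substituting: P = $0.77 / 0.0344
P = $22.38

$22.38


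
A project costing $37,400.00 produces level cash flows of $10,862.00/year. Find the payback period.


Formula: Payback = investment / annual cash flow
Substituting: Payback = $37,400.00 / $10,862.00
Payback = 3.4432 years

3.4432 years


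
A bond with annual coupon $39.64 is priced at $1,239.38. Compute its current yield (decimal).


Formula: Current yield = annual coupon / price
Substituting: CY = $39.64 / $1,239.38
CY = 0.031984

0.031984


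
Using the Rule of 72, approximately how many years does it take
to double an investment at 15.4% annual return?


Formula: Years ≈ 72 / r
Substituting: Years ≈ 72 / 15.4
Years ≈ 4.7

4.7 years


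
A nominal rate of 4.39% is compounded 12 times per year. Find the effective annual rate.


Formula: EAR = (1 + r/m)^m - 1
Period rate: r/m = 0.0439 / 12 = 0.003658
Compounding: (1 + 0.003658)^12 = 1.044794
EAR = 1.044794 - 1 = 0.044794

0.044794


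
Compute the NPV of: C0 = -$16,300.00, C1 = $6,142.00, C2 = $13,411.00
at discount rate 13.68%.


Formula: NPV = C0 + C1/(1+r) + C2/(1+r)^2
Discount C1: $6,142.00 / (1 + 0.1368) = $5,402.89
Discount C2: $13,411.00 / (1 + 0.1368)^2 = $10,377.51
NPV = -$16,300.00 + $5,402.89 + $10,377.51 = -$519.61

-$519.61


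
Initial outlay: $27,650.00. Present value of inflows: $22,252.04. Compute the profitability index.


Formula: PI = PV(cash flows) / initial investment
Substituting: PI = $22,252.04 / $27,650.00
PI = 0.8048

0.8048


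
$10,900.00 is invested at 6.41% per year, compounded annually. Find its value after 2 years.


Formula: FV = P * (1 + r)^n
Substituting: FV = $10,900.00 * (1 + 0.0641)^2
Growth factor: (1.0641)^2 = 1.132309
FV = $10,900.00 * 1.132309 = $12,342.17

$12,342.17


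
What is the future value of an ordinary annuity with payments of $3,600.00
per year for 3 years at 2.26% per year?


Formula: FV = PMT * ((1+r)^n - 1) / r
Growth factor: (1 + 0.0226)^3 = 1.069344
Numerator: 1.069344 - 1 = 0.069344
FV = $3,600.00 * 0.069344 / 0.0226 = $11,045.92

$11,045.92


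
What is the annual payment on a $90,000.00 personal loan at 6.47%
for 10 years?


Formula: PMT = PV * r / (1 - (1+r)^(-n))
Denominator: 1 - (1 + 0.0647)^(-10) = 0.465771
Numerator: $90,000.00 * 0.0647 = 5823.0
PMT = 5823.0 / 0.465771 = $12,501.85

$12,501.85


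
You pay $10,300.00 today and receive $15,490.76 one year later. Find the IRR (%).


Formula: IRR = C1/C0 - 1
Substituting: IRR = $15,490.76 / $10,300.00 - 1
Ratio: 1.503957 - 1 = 0.503957
IRR = 50.3957%

50.3957%


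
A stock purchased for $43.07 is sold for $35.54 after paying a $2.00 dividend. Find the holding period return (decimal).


Formula: HPR = (P1 - P0 + D) / P0
Gain: $35.54 - $43.07 + $2.00 = -$5.53
HPR = -$5.53 / $43.07 = -0.1284

-0.1284


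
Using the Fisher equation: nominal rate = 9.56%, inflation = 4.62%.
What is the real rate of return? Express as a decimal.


Formula: (1 + r_real) = (1 + r_nom) / (1 + inflation)
Substituting: (1 + r_real) = 1.0956 / 1.0462
(1 + r_real) = 1.047219
r_real = 1.047219 - 1 = 0.047219

0.047219


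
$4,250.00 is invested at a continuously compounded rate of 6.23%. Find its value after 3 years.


Formula: FV = P * e^(r*t)
Exponent: r*t = 0.0623 * 3 = 0.1869
e^(0.1869) = 1.205507
FV = $4,250.00 * 1.205507 = $5,123.40

$5,123.40


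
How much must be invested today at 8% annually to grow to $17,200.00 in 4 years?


Formula: PV = FV / (1 + r)^n
Substituting: PV = $17,200.00 / (1 + 0.08)^4
Discount factor: (1.08)^4 = 1.360489
PV = $17,200.00 / 1.360489 = $12,642.51

$12,642.51


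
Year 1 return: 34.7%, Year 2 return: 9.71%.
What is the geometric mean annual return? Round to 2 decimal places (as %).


Formula: Geometric mean = ((1+r1)*(1+r2))^(1/2) - 1
Product: (1 + 0.347) * (1 + 0.0971) = 1.347 * 1.0971 = 1.477794
Square root: 1.477794^0.5 = 1.215645
Geometric mean = 1.215645 - 1 = 0.215645
As percentage: 21.56%

21.56%


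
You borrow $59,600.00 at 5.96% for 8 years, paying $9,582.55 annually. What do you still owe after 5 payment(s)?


Formula: Balance = PV*(1+r)^k - PMT*((1+r)^k - 1)/r
Growth: (1 + 0.0596)^5 = 1.335703
Accumulated factor: ((1+r)^k - 1)/r = 5.632593
Balance = $59,600.00 * 1.335703 - $9,582.55 * 5.632593
Balance = $25,633.27

$25,633.27


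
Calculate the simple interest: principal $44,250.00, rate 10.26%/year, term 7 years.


Formula: I = P * r * t
Substituting: I = $44,250.00 * 0.1026 * 7
Step: I = $44,250.00 * 0.7182
I = $31,780.35

$31,780.35


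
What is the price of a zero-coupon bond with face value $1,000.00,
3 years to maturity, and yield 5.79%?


Formula: Price = FV / (1 + r)^n
Substituting: Price = $1,000.00 / (1 + 0.0579)^3
Discount factor: (1.0579)^3 = 1.183951
Price = $1,000.00 / 1.183951 = $844.63

$844.63


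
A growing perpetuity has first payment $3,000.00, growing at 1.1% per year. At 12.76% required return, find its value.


Formula: PV = C / (r - g)
Spread: r - g = 0.1276 - 0.011 = 0.1166
Substituting: PV = $3,000.00 / 0.1166
PV = $25,728.99

$25,728.99


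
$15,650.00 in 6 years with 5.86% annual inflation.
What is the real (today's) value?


Formula: Real value = nominal / (1 + inflation)^years
Price level: (1 + 0.0586)^6 = 1.407315
Real value = $15,650.00 / 1.407315 = $11,120.47

$11,120.47


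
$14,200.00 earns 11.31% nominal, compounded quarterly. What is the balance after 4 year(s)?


Formula: FV = P * (1 + r/m)^(m*t)
Period rate: r/m = 0.1131 / 4 = 0.028275
Total periods: m*t = 4 * 4 = 16
Growth factor: (1 + 0.028275)^16 = 1.562242
FV = $14,200.00 * 1.562242 = $22,183.84

$22,183.84


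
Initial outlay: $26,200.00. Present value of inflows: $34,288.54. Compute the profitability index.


Formula: PI = PV(cash flows) / initial investment
Substituting: PI = $34,288.54 / $26,200.00
PI = 1.3087

1.3087


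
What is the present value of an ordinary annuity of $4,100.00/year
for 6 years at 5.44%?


Formula: PV = PMT * (1 - (1+r)^(-n)) / r
Discount factor: (1 + 0.0544)^(-6) = 0.727726
Bracket: 1 - 0.727726 = 0.272274
PV = $4,100.00 * 0.272274 / 0.0544 = $20,520.69

$20,520.69


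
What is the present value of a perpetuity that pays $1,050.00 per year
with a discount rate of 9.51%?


Formula: PV = C / r
Substituting: PV = $1,050.00 / 0.0951
PV = $11,041.01

$11,041.01


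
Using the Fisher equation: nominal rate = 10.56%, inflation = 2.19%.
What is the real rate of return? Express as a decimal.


Formula: (1 + r_real) = (1 + r_nom) / (1 + inflation)
Substituting: (1 + r_real) = 1.1056 / 1.0219
(1 + r_real) = 1.081906
r_real = 1.081906 - 1 = 0.081906

0.081906


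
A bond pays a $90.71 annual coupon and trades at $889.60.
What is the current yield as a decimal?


Formula: Current yield = annual coupon / price
Substituting: CY = $90.71 / $889.60
CY = 0.101967

0.101967


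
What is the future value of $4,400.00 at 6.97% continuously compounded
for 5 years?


Formula: FV = P * e^(r*t)
Exponent: r*t = 0.0697 * 5 = 0.3485
e^(0.3485) = 1.416941
FV = $4,400.00 * 1.416941 = $6,234.54

$6,234.54


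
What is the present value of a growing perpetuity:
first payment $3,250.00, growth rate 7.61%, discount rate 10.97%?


Formula: PV = C / (r - g)
Spread: r - g = 0.1097 - 0.0761 = 0.0336
Substituting: PV = $3,250.00 / 0.0336
PV = $96,726.19

$96,726.19


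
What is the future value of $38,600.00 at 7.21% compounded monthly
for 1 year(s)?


Formula: FV = P * (1 + r/m)^(m*t)
Period rate: r/m = 0.0721 / 12 = 0.006008
Total periods: m*t = 12 * 1 = 12
Growth factor: (1 + 0.006008)^12 = 1.074531
FV = $38,600.00 * 1.074531 = $41,476.90

$41,476.90


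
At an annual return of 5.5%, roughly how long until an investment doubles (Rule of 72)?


Formula: Years ≈ 72 / r
Substituting: Years ≈ 72 / 5.5
Years ≈ 13.1

13.1 years


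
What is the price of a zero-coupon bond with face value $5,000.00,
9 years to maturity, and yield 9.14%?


Formula: Price = FV / (1 + r)^n
Substituting: Price = $5,000.00 / (1 + 0.0914)^9
Discount factor: (1.0914)^9 = 2.197129
Price = $5,000.00 / 2.197129 = $2,275.70

$2,275.70


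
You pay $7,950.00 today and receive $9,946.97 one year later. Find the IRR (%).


Formula: IRR = C1/C0 - 1
Substituting: IRR = $9,946.97 / $7,950.00 - 1
Ratio: 1.251191 - 1 = 0.251191
IRR = 25.1191%

25.1191%


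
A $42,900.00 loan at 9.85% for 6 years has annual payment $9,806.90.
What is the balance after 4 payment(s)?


Formula: Balance = PV*(1+r)^k - PMT*((1+r)^k - 1)/r
Growth: (1 + 0.0985)^4 = 1.45613
Accumulated factor: ((1+r)^k - 1)/r = 4.630765
Balance = $42,900.00 * 1.45613 - $9,806.90 * 4.630765
Balance = $17,054.54

$17,054.54


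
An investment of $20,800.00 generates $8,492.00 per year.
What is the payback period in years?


Formula: Payback = investment / annual cash flow
Substituting: Payback = $20,800.00 / $8,492.00
Payback = 2.4494 years

2.4494 years


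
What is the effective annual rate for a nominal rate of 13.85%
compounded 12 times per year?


Formula: EAR = (1 + r/m)^m - 1
Period rate: r/m = 0.1385 / 12 = 0.011542
Compounding: (1 + 0.011542)^12 = 1.147639
EAR = 1.147639 - 1 = 0.147639

0.147639


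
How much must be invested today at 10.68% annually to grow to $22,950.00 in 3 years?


Formula: PV = FV / (1 + r)^n
Substituting: PV = $22,950.00 / (1 + 0.1068)^3
Discount factor: (1.1068)^3 = 1.355837
PV = $22,950.00 / 1.355837 = $16,926.81

$16,926.81


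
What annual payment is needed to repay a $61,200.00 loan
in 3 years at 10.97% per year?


Formula: PMT = PV * r / (1 - (1+r)^(-n))
Denominator: 1 - (1 + 0.1097)^(-3) = 0.268215
Numerator: $61,200.00 * 0.1097 = 6713.64
PMT = 6713.64 / 0.268215 = $25,030.77

$25,030.77


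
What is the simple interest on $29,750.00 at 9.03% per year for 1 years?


Formula: I = P * r * t
Substituting: I = $29,750.00 * 0.0903 * 1
Step: I = $29,750.00 * 0.0903
I = $2,686.43

$2,686.43


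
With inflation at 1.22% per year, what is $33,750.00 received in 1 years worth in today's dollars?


Formula: Real value = nominal / (1 + inflation)^years
Price level: (1 + 0.0122)^1 = 1.0122
Real value = $33,750.00 / 1.0122 = $33,343.21

$33,343.21


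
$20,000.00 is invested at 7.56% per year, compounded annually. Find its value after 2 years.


Formula: FV = P * (1 + r)^n
Substituting: FV = $20,000.00 * (1 + 0.0756)^2
Growth factor: (1.0756)^2 = 1.156915
FV = $20,000.00 * 1.156915 = $23,138.31

$23,138.31


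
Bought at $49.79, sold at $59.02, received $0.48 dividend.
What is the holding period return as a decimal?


Formula: HPR = (P1 - P0 + D) / P0
Gain: $59.02 - $49.79 + $0.48 = $9.71
HPR = $9.71 / $49.79 = 0.195

0.195


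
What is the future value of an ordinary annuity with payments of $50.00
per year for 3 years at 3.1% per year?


Formula: FV = PMT * ((1+r)^n - 1) / r
Growth factor: (1 + 0.031)^3 = 1.095913
Numerator: 1.095913 - 1 = 0.095913
FV = $50.00 * 0.095913 / 0.031 = $154.70

$154.70


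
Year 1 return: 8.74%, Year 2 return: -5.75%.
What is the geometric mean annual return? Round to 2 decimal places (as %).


Formula: Geometric mean = ((1+r1)*(1+r2))^(1/2) - 1
Product: (1 + 0.0874) * (1 + -0.0575) = 1.0874 * 0.9425 = 1.024874
Square root: 1.024874^0.5 = 1.012361
Geometric mean = 1.012361 - 1 = 0.012361
As percentage: 1.24%

1.24%


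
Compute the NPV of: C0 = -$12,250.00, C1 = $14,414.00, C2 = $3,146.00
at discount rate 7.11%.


Formula: NPV = C0 + C1/(1+r) + C2/(1+r)^2
Discount C1: $14,414.00 / (1 + 0.0711) = $13,457.19
Discount C2: $3,146.00 / (1 + 0.0711)^2 = $2,742.20
NPV = -$12,250.00 + $13,457.19 + $2,742.20 = $3,949.39

$3,949.39


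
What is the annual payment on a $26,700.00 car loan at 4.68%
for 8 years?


Formula: PMT = PV * r / (1 - (1+r)^(-n))
Denominator: 1 - (1 + 0.0468)^(-8) = 0.30643
Numerator: $26,700.00 * 0.0468 = 1249.56
PMT = 1249.56 / 0.30643 = $4,077.80

$4,077.80


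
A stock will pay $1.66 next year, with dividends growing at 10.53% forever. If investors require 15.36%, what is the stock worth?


Formula: P = D1 / (r - g)
Spread: r - g = 0.1536 - 0.1053 = 0.0483
Substituting: P = $1.66 / 0.0483
P = $34.37

$34.37


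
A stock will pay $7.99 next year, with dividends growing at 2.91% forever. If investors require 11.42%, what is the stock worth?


Formula: P = D1 / (r - g)
Spread: r - g = 0.1142 - 0.0291 = 0.0851
Substituting: P = $7.99 / 0.0851
P = $93.89

$93.89


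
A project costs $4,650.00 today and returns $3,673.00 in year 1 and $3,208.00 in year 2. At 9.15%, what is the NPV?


Formula: NPV = C0 + C1/(1+r) + C2/(1+r)^2
Discount C1: $3,673.00 / (1 + 0.0915) = $3,365.09
Discount C2: $3,208.00 / (1 + 0.0915)^2 = $2,692.69
NPV = -$4,650.00 + $3,365.09 + $2,692.69 = $1,407.79

$1,407.79


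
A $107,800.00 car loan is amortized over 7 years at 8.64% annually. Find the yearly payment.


Formula: PMT = PV * r / (1 - (1+r)^(-n))
Denominator: 1 - (1 + 0.0864)^(-7) = 0.44015
Numerator: $107,800.00 * 0.0864 = 9313.92
PMT = 9313.92 / 0.44015 = $21,160.79

$21,160.79


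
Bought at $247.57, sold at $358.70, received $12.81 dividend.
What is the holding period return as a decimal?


Formula: HPR = (P1 - P0 + D) / P0
Gain: $358.70 - $247.57 + $12.81 = $123.94
HPR = $123.94 / $247.57 = 0.5006

0.5006


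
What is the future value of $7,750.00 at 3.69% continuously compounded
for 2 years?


Formula: FV = P * e^(r*t)
Exponent: r*t = 0.0369 * 2 = 0.0738
e^(0.0738) = 1.076591
FV = $7,750.00 * 1.076591 = $8,343.58

$8,343.58


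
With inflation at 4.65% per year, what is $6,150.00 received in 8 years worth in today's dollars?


Formula: Real value = nominal / (1 + inflation)^years
Price level: (1 + 0.0465)^8 = 1.438513
Real value = $6,150.00 / 1.438513 = $4,275.25

$4,275.25


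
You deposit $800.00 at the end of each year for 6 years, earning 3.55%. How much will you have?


Formula: FV = PMT * ((1+r)^n - 1) / r
Growth factor: (1 + 0.0355)^6 = 1.232823
Numerator: 1.232823 - 1 = 0.232823
FV = $800.00 * 0.232823 / 0.0355 = $5,246.71

$5,246.71


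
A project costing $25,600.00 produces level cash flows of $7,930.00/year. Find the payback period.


Formula: Payback = investment / annual cash flow
Substituting: Payback = $25,600.00 / $7,930.00
Payback = 3.2282 years

3.2282 years


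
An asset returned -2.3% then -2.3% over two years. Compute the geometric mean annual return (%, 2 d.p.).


Formula: Geometric mean = ((1+r1)*(1+r2))^(1/2) - 1
Product: (1 + -0.023) * (1 + -0.023) = 0.977 * 0.977 = 0.954529
Square root: 0.954529^0.5 = 0.977
Geometric mean = 0.977 - 1 = -0.023
As percentage: -2.30%

-2.30%


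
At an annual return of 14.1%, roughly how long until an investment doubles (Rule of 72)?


Formula: Years ≈ 72 / r
Substituting: Years ≈ 72 / 14.1
Years ≈ 5.1

5.1 years


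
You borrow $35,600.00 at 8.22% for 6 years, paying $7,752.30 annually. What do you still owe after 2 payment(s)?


Formula: Balance = PV*(1+r)^k - PMT*((1+r)^k - 1)/r
Growth: (1 + 0.0822)^2 = 1.171157
Accumulated factor: ((1+r)^k - 1)/r = 2.0822
Balance = $35,600.00 * 1.171157 - $7,752.30 * 2.0822
Balance = $25,551.34

$25,551.34


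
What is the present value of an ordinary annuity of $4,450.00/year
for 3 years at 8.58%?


Formula: PV = PMT * (1 - (1+r)^(-n)) / r
Discount factor: (1 + 0.0858)^(-3) = 0.781179
Bracket: 1 - 0.781179 = 0.218821
PV = $4,450.00 * 0.218821 / 0.0858 = $11,349.11

$11,349.11


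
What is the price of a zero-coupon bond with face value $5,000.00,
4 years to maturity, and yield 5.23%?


Formula: Price = FV / (1 + r)^n
Substituting: Price = $5,000.00 / (1 + 0.0523)^4
Discount factor: (1.0523)^4 = 1.226191
Price = $5,000.00 / 1.226191 = $4,077.67

$4,077.67


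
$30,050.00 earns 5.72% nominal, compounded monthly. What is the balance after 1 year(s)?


Formula: FV = P * (1 + r/m)^(m*t)
Period rate: r/m = 0.0572 / 12 = 0.004767
Total periods: m*t = 12 * 1 = 12
Growth factor: (1 + 0.004767)^12 = 1.058724
FV = $30,050.00 * 1.058724 = $31,814.65

$31,814.65


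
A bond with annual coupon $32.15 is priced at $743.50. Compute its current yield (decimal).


Formula: Current yield = annual coupon / price
Substituting: CY = $32.15 / $743.50
CY = 0.043241

0.043241


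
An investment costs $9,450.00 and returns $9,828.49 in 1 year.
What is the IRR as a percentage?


Formula: IRR = C1/C0 - 1
Substituting: IRR = $9,828.49 / $9,450.00 - 1
Ratio: 1.040052 - 1 = 0.040052
IRR = 4.0052%

4.0052%


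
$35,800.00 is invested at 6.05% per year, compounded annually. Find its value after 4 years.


Formula: FV = P * (1 + r)^n
Substituting: FV = $35,800.00 * (1 + 0.0605)^4
Growth factor: (1.0605)^4 = 1.264861
FV = $35,800.00 * 1.264861 = $45,282.01

$45,282.01


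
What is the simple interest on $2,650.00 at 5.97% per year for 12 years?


Formula: I = P * r * t
Substituting: I = $2,650.00 * 0.0597 * 12
Step: I = $2,650.00 * 0.7164
I = $1,898.46

$1,898.46


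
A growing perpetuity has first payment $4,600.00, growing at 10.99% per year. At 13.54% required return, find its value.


Formula: PV = C / (r - g)
Spread: r - g = 0.1354 - 0.1099 = 0.0255
Substituting: PV = $4,600.00 / 0.0255
PV = $180,392.16

$180,392.16


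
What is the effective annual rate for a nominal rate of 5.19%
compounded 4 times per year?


Formula: EAR = (1 + r/m)^m - 1
Period rate: r/m = 0.0519 / 4 = 0.012975
Compounding: (1 + 0.012975)^4 = 1.052919
EAR = 1.052919 - 1 = 0.052919

0.052919


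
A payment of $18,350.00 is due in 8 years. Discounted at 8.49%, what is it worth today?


Formula: PV = FV / (1 + r)^n
Substituting: PV = $18,350.00 / (1 + 0.0849)^8
Discount factor: (1.0849)^8 = 1.919189
PV = $18,350.00 / 1.919189 = $9,561.33

$9,561.33


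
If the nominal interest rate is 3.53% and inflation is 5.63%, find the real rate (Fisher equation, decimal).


Formula: (1 + r_real) = (1 + r_nom) / (1 + inflation)
Substituting: (1 + r_real) = 1.0353 / 1.0563
(1 + r_real) = 0.980119
r_real = 0.980119 - 1 = -0.019881

-0.019881


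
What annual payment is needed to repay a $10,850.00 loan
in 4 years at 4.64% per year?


Formula: PMT = PV * r / (1 - (1+r)^(-n))
Denominator: 1 - (1 + 0.0464)^(-4) = 0.165917
Numerator: $10,850.00 * 0.0464 = 503.44
PMT = 503.44 / 0.165917 = $3,034.28

$3,034.28


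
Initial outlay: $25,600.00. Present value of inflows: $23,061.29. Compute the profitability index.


Formula: PI = PV(cash flows) / initial investment
Substituting: PI = $23,061.29 / $25,600.00
PI = 0.9008

0.9008


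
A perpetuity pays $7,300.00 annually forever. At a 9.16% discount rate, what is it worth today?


Formula: PV = C / r
Substituting: PV = $7,300.00 / 0.0916
PV = $79,694.32

$79,694.32


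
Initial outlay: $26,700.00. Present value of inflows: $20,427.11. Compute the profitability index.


Formula: PI = PV(cash flows) / initial investment
Substituting: PI = $20,427.11 / $26,700.00
PI = 0.7651

0.7651


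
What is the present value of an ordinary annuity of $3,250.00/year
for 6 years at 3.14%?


Formula: PV = PMT * (1 - (1+r)^(-n)) / r
Discount factor: (1 + 0.0314)^(-6) = 0.830687
Bracket: 1 - 0.830687 = 0.169313
PV = $3,250.00 * 0.169313 / 0.0314 = $17,524.47

$17,524.47


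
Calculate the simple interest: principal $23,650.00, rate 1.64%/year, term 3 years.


Formula: I = P * r * t
Substituting: I = $23,650.00 * 0.0164 * 3
Step: I = $23,650.00 * 0.0492
I = $1,163.58

$1,163.58


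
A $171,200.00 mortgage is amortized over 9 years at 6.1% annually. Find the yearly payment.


Formula: PMT = PV * r / (1 - (1+r)^(-n))
Denominator: 1 - (1 + 0.061)^(-9) = 0.413103
Numerator: $171,200.00 * 0.061 = 10443.2
PMT = 10443.2 / 0.413103 = $25,279.87

$25,279.87


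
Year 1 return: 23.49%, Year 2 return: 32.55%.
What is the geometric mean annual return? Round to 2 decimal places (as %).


Formula: Geometric mean = ((1+r1)*(1+r2))^(1/2) - 1
Product: (1 + 0.2349) * (1 + 0.3255) = 1.2349 * 1.3255 = 1.63686
Square root: 1.63686^0.5 = 1.279398
Geometric mean = 1.279398 - 1 = 0.279398
As percentage: 27.94%

27.94%


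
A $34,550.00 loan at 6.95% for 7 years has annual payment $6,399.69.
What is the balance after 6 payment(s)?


Formula: Balance = PV*(1+r)^k - PMT*((1+r)^k - 1)/r
Growth: (1 + 0.0695)^6 = 1.496528
Accumulated factor: ((1+r)^k - 1)/r = 7.144282
Balance = $34,550.00 * 1.496528 - $6,399.69 * 7.144282
Balance = $5,983.84

$5,983.84


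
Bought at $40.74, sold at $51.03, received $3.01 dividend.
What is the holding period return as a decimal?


Formula: HPR = (P1 - P0 + D) / P0
Gain: $51.03 - $40.74 + $3.01 = $13.30
HPR = $13.30 / $40.74 = 0.3265

0.3265
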